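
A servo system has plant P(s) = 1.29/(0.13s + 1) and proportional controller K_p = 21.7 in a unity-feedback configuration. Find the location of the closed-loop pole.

s = -223

Closed loop: T(s) = K_p·P/(1+K_p·P) = 27.99/(0.13s + 1 + 27.99), with pole at s = −(1 + 27.99)/0.13 = −223.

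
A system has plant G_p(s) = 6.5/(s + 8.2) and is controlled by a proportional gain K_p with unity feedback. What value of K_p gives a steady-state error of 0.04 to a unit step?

K_p = 30.3

The loop is type 0, so e_ss(step) = 1/(1 + K_pos) with K_pos = K_p·G_p(0).
G_p(0) = 0.7927. Require 1/(1 + K_p·0.7927) = 0.04, so 1 + 0.7927·K_p = 25.
K_p = (25 − 1)/0.7927 = 30.3.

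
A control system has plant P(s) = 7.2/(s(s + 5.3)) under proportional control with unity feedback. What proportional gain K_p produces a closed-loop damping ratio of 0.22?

K_p = 20.2

Closed-loop characteristic equation: s² + 5.3s + K_p·7.2 = 0.
So ω_n = √(7.2K_p) and 2ζω_n = 5.3, giving ζ = 5.3/(2√(7.2K_p)).
Setting ζ = 0.22: √(7.2K_p) = 5.3/(2·0.22) = 12.05, so K_p = 145.1/7.2 = 20.2.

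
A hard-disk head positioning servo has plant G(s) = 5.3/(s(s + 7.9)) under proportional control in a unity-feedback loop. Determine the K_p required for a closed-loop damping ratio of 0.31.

K_p = 30.6

Closed-loop characteristic equation: s² + 7.9s + K_p·5.3 = 0.
So ω_n = √(5.3K_p) and 2ζω_n = 7.9, giving ζ = 7.9/(2√(5.3K_p)).
Setting ζ = 0.31: √(5.3K_p) = 7.9/(2·0.31) = 12.74, so K_p = 162.4/5.3 = 30.6.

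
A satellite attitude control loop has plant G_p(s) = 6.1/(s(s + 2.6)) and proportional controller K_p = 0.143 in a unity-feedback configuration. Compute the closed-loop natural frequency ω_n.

ω_n = 0.934 rad/s

The closed-loop denominator is s(s+2.6) + 0.143·6.1 = s² + 2.6s + 0.8723.
So ω_n² = 0.8723 ⇒ ω_n = 0.934 rad/s, and ζ = 2.6/(2ω_n) = 1.39.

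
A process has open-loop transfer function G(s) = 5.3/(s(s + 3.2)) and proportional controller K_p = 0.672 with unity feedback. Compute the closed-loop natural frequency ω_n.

With unity feedback the closed-loop characteristic equation is s² + 3.2s + 0.672·5.3 = s² + 3.2s + 3.562 = 0.
So ω_n² = 3.562 ⇒ ω_n = 1.887 rad/s, and ζ = 3.2/(2ω_n) = 0.848.

ω_n = 1.89 rad/s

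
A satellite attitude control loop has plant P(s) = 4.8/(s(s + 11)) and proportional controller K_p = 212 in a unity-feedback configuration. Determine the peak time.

T_p = 0.1 s

From 1 + K_pP(s) = 0: s² + 11s + 1018 = 0 ⇒ ω_n = 31.9, ζ = 0.1724.
Damped frequency ω_d = ω_n√(1−ζ²) = 31.42 rad/s, so peak time T_p = π/ω_d = 0.1 s.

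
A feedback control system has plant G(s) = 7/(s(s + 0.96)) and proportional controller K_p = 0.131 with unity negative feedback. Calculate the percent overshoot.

16.2%

The closed-loop denominator s² + 0.96s + 0.917 gives ω_n = √0.917 = 0.9576 and ζ = 0.96/(2ω_n) = 0.5013.
%OS = 100·exp(−πζ/√(1−ζ²)) = 100·exp(−π·0.5013/√0.7487) = 16.2%.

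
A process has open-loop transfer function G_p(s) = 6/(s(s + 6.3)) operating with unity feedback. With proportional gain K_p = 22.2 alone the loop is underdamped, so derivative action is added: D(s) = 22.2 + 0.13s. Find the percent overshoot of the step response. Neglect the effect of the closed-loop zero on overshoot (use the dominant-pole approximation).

Forward path: (22.2 + 0.13s)·6/(s(s+6.3)). The closed-loop characteristic equation is s² + (6.3 + 6·0.13)s + 6·22.2 = 0.
That is s² + 7.08s + 133.2 = 0, so ω_n = 11.54 rad/s and ζ = 7.08/(2·11.54) = 0.3067.
%OS = 100·exp(−πζ/√(1−ζ²)) = 36.3%.

36.3%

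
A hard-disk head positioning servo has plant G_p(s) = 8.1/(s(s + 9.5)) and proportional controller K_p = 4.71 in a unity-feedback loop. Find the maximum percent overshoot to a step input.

The closed-loop denominator s² + 9.5s + 38.15 gives ω_n = √38.15 = 6.177 and ζ = 9.5/(2ω_n) = 0.769.
%OS = 100·exp(−πζ/√(1−ζ²)) = 100·exp(−π·0.769/√0.4086) = 2.28%.

2.28%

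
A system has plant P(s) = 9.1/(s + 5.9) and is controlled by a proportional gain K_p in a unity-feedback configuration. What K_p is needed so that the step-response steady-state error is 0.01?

The loop is type 0, so e_ss(step) = 1/(1 + K_pos) with K_pos = K_p·P(0).
P(0) = 1.542. Require 1/(1 + K_p·1.542) = 0.01, so 1 + 1.542·K_p = 100.
K_p = (100 − 1)/1.542 = 64.2.

K_p = 64.2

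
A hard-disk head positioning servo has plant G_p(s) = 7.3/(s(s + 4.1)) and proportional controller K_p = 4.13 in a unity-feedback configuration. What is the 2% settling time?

T_s ≈ 1.95 s

From 1 + K_pG_p(s) = 0: s² + 4.1s + 30.15 = 0 ⇒ ω_n = 5.491, ζ = 0.3734.
2% settling time T_s ≈ 4/(ζω_n) = 4/2.05 = 1.95 s.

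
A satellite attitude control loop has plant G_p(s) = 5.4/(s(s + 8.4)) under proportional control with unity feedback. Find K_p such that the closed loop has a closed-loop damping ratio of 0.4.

K_p = 20.4

Closed-loop characteristic equation: s² + 8.4s + K_p·5.4 = 0.
So ω_n = √(5.4K_p) and 2ζω_n = 8.4, giving ζ = 8.4/(2√(5.4K_p)).
Setting ζ = 0.4: √(5.4K_p) = 8.4/(2·0.4) = 10.5, so K_p = 110.2/5.4 = 20.4.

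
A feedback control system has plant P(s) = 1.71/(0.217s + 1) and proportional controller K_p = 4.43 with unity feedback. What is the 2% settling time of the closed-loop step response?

Closed loop: T(s) = K_p·P/(1+K_p·P) = 7.575/(0.217s + 1 + 7.575), with pole at s = −(1 + 7.575)/0.217 = −39.52.
τ = 1/39.52 = 0.02531 s, so 2% settling time ≈ 4τ = 0.101 s.

T_s ≈ 0.101 s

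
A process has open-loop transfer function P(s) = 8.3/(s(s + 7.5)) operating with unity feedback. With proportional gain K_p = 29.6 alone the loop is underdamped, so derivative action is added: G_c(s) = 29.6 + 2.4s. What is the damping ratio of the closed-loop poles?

ζ = 0.875

Forward path: (29.6 + 2.4s)·8.3/(s(s+7.5)). The closed-loop characteristic equation is s² + (7.5 + 8.3·2.4)s + 8.3·29.6 = 0.
That is s² + 27.42s + 245.7 = 0, so ω_n = 15.67 rad/s and ζ = 27.42/(2·15.67) = 0.8747.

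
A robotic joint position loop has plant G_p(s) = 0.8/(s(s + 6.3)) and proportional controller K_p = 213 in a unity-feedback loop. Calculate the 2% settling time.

T_s ≈ 1.27 s

From 1 + K_pG_p(s) = 0: s² + 6.3s + 170.4 = 0 ⇒ ω_n = 13.05, ζ = 0.2413.
2% settling time T_s ≈ 4/(ζω_n) = 4/3.15 = 1.27 s.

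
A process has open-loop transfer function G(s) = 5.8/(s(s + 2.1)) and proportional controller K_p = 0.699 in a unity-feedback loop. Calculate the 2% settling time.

Closed-loop characteristic equation: s² + 2.1s + 4.054 = 0, so ω_n = 2.014 rad/s and ζ = 2.1/(2·2.014) = 0.5215.
2% settling time T_s ≈ 4/(ζω_n) = 4/1.05 = 3.81 s.

T_s ≈ 3.81 s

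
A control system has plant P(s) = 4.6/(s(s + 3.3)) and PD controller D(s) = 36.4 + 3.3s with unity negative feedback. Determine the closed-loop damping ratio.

ζ = 0.714

Forward path: (36.4 + 3.3s)·4.6/(s(s+3.3)). The closed-loop characteristic equation is s² + (3.3 + 4.6·3.3)s + 4.6·36.4 = 0.
That is s² + 18.48s + 167.4 = 0, so ω_n = 12.94 rad/s and ζ = 18.48/(2·12.94) = 0.7141.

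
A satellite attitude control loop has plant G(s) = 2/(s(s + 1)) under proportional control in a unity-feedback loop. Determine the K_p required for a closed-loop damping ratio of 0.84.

Closed-loop characteristic equation: s² + 1s + K_p·2 = 0.
So ω_n = √(2K_p) and 2ζω_n = 1, giving ζ = 1/(2√(2K_p)).
Setting ζ = 0.84: √(2K_p) = 1/(2·0.84) = 0.5952, so K_p = 0.3543/2 = 0.177.

K_p = 0.177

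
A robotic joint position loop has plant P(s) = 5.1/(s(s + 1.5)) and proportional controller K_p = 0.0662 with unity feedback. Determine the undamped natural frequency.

The closed-loop denominator is s(s+1.5) + 0.0662·5.1 = s² + 1.5s + 0.3376.
So ω_n² = 0.3376 ⇒ ω_n = 0.5811 rad/s, and ζ = 1.5/(2ω_n) = 1.29.

ω_n = 0.581 rad/s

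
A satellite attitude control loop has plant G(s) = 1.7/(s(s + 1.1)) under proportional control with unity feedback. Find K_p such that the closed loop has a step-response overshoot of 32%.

K_p = 1.53

From %OS = 100·exp(−πζ/√(1−ζ²)) = 32%, ζ = −ln(0.32)/√(π²+ln²(0.32)) = 0.341.
Characteristic equation s² + 1.1s + 1.7K_p = 0 gives ζ = 1.1/(2√(1.7K_p)).
Setting ζ = 0.341: √(1.7K_p) = 1.1/(2·0.341) = 1.613, so K_p = 2.602/1.7 = 1.53.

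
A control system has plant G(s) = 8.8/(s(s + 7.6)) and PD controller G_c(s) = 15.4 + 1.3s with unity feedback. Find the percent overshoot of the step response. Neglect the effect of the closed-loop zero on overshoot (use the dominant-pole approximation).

Forward path: (15.4 + 1.3s)·8.8/(s(s+7.6)). The closed-loop characteristic equation is s² + (7.6 + 8.8·1.3)s + 8.8·15.4 = 0.
That is s² + 19.04s + 135.5 = 0, so ω_n = 11.64 rad/s and ζ = 19.04/(2·11.64) = 0.8178.
%OS = 100·exp(−πζ/√(1−ζ²)) = 1.15%.

1.15%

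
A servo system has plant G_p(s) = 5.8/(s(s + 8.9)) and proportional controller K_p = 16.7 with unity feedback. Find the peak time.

T_p = 0.358 s

The closed-loop denominator s² + 8.9s + 96.86 gives ω_n = √96.86 = 9.842 and ζ = 8.9/(2ω_n) = 0.4522.
Damped frequency ω_d = ω_n√(1−ζ²) = 8.778 rad/s, so peak time T_p = π/ω_d = 0.358 s.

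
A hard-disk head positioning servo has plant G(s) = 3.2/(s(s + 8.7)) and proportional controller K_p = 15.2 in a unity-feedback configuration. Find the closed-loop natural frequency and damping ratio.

ω_n = 6.97 rad/s, ζ = 0.624

With unity feedback the closed-loop characteristic equation is s² + 8.7s + 15.2·3.2 = s² + 8.7s + 48.64 = 0.
Matching s² + 2ζω_n s + ω_n²: ω_n = √48.64 = 6.974 rad/s and 2ζω_n = 8.7, so ζ = 8.7/(2·6.974) = 0.624.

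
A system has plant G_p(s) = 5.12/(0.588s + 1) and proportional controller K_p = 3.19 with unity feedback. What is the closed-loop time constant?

Closed loop: T(s) = K_p·G_p/(1+K_p·G_p) = 16.33/(0.588s + 1 + 16.33), with pole at s = −(1 + 16.33)/0.588 = −29.48.
Closed-loop time constant τ = 1/29.48 = 0.0339 s.

τ = 0.0339 s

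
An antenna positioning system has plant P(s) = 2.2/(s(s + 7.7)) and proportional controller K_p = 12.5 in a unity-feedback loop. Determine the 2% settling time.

The closed-loop denominator s² + 7.7s + 27.5 gives ω_n = √27.5 = 5.244 and ζ = 7.7/(2ω_n) = 0.7342.
2% settling time T_s ≈ 4/(ζω_n) = 4/3.85 = 1.04 s.

T_s ≈ 1.04 s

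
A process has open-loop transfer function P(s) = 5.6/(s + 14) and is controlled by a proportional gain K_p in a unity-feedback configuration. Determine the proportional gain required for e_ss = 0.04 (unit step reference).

The loop is type 0, so e_ss(step) = 1/(1 + K_pos) with K_pos = K_p·P(0).
P(0) = 0.4. Require 1/(1 + K_p·0.4) = 0.04, so 1 + 0.4·K_p = 25.
K_p = (25 − 1)/0.4 = 60.

K_p = 60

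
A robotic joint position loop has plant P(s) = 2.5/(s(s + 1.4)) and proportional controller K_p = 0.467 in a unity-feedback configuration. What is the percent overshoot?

From 1 + K_pP(s) = 0: s² + 1.4s + 1.167 = 0 ⇒ ω_n = 1.081, ζ = 0.6478.
%OS = 100·exp(−πζ/√(1−ζ²)) = 100·exp(−π·0.6478/√0.5803) = 6.91%.

6.91%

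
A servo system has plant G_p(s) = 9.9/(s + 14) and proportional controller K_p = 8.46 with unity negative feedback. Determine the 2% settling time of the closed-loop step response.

Closed-loop transfer function: T(s) = K_p·G_p(s)/(1 + K_p·G_p(s)) = 83.75/(s + 14 + 83.75) = 83.75/(s + 97.75).
Time constant τ = 1/97.75 = 0.01023 s, so the 2% settling time is about 4τ = 0.0409 s.

T_s ≈ 0.0409 s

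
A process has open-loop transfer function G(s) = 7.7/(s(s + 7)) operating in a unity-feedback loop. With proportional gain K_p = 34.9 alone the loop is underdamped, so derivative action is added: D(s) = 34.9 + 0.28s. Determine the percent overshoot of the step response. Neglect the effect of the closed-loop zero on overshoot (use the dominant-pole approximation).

Forward path: (34.9 + 0.28s)·7.7/(s(s+7)). The closed-loop characteristic equation is s² + (7 + 7.7·0.28)s + 7.7·34.9 = 0.
That is s² + 9.156s + 268.7 = 0, so ω_n = 16.39 rad/s and ζ = 9.156/(2·16.39) = 0.2793.
%OS = 100·exp(−πζ/√(1−ζ²)) = 40.1%.

40.1%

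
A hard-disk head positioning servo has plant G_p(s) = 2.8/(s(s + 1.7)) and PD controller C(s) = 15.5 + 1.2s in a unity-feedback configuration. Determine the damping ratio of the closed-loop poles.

ζ = 0.384

Forward path: (15.5 + 1.2s)·2.8/(s(s+1.7)). The closed-loop characteristic equation is s² + (1.7 + 2.8·1.2)s + 2.8·15.5 = 0.
That is s² + 5.06s + 43.4 = 0, so ω_n = 6.588 rad/s and ζ = 5.06/(2·6.588) = 0.384.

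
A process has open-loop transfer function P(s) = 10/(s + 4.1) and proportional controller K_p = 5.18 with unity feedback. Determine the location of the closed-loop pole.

s = -55.9

Closed-loop transfer function: T(s) = K_p·P(s)/(1 + K_p·P(s)) = 51.8/(s + 4.1 + 51.8) = 51.8/(s + 55.9).
The closed-loop pole is at s = −55.9.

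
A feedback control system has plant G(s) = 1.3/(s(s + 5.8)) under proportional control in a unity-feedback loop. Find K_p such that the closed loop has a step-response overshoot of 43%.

K_p = 96.1

From %OS = 100·exp(−πζ/√(1−ζ²)) = 43%, ζ = −ln(0.43)/√(π²+ln²(0.43)) = 0.2594.
Characteristic equation s² + 5.8s + 1.3K_p = 0 gives ζ = 5.8/(2√(1.3K_p)).
Setting ζ = 0.2594: √(1.3K_p) = 5.8/(2·0.2594) = 11.18, so K_p = 124.9/1.3 = 96.1.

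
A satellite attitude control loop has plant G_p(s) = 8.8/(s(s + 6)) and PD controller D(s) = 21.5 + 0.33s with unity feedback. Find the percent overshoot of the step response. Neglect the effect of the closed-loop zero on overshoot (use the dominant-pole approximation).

34.1%

Forward path: (21.5 + 0.33s)·8.8/(s(s+6)). The closed-loop characteristic equation is s² + (6 + 8.8·0.33)s + 8.8·21.5 = 0.
That is s² + 8.904s + 189.2 = 0, so ω_n = 13.75 rad/s and ζ = 8.904/(2·13.75) = 0.3237.
%OS = 100·exp(−πζ/√(1−ζ²)) = 34.1%.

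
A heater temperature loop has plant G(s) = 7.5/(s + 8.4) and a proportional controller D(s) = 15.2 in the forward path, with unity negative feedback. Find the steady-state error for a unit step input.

The loop is type 0. Static position error constant K_pos = D(0)·G(0) = 15.2·0.8929 = 13.57.
Steady-state error to a unit step: e_ss = 1/(1+K_pos) = 1/14.57 = 0.0686.

0.0686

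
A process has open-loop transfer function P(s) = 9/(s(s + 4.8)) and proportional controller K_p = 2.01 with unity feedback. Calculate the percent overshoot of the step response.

11.7%

From 1 + K_pP(s) = 0: s² + 4.8s + 18.09 = 0 ⇒ ω_n = 4.253, ζ = 0.5643.
%OS = 100·exp(−πζ/√(1−ζ²)) = 100·exp(−π·0.5643/√0.6816) = 11.7%.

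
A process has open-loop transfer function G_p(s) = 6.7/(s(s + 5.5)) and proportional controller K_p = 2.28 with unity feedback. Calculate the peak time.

Closed-loop characteristic equation: s² + 5.5s + 15.28 = 0, so ω_n = 3.908 rad/s and ζ = 5.5/(2·3.908) = 0.7036.
Damped frequency ω_d = ω_n√(1−ζ²) = 2.777 rad/s, so peak time T_p = π/ω_d = 1.13 s.

T_p = 1.13 s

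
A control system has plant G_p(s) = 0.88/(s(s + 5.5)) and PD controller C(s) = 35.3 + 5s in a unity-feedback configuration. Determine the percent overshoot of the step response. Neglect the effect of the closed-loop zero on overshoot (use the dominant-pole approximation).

Forward path: (35.3 + 5s)·0.88/(s(s+5.5)). The closed-loop characteristic equation is s² + (5.5 + 0.88·5)s + 0.88·35.3 = 0.
That is s² + 9.9s + 31.06 = 0, so ω_n = 5.574 rad/s and ζ = 9.9/(2·5.574) = 0.8881.
%OS = 100·exp(−πζ/√(1−ζ²)) = 0.231%.

0.231%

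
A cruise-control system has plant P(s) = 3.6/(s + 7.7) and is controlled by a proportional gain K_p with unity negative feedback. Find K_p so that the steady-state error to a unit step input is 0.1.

For a type-0 loop with proportional control, e_ss = 1/(1 + K_p·P(0)).
P(0) = 0.4675. Require 1/(1 + K_p·0.4675) = 0.1, so 1 + 0.4675·K_p = 10.
K_p = (10 − 1)/0.4675 = 19.2.

K_p = 19.2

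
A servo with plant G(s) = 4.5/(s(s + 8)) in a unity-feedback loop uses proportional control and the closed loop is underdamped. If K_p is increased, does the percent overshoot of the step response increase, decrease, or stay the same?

increase

Characteristic equation s² + 8s + K_p·4.5 = 0: raising K_p raises ω_n while 2ζω_n = 8 is fixed, so ζ falls and overshoot grows.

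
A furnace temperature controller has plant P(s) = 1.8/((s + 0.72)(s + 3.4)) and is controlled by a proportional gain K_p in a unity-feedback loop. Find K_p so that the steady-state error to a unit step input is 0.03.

K_p = 44

For a type-0 loop with proportional control, e_ss = 1/(1 + K_p·P(0)).
P(0) = 0.7353. Require 1/(1 + K_p·0.7353) = 0.03, so 1 + 0.7353·K_p = 33.33.
K_p = (33.33 − 1)/0.7353 = 44.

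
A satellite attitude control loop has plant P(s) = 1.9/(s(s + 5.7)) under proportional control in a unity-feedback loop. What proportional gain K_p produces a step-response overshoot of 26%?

From %OS = 100·exp(−πζ/√(1−ζ²)) = 26%, ζ = −ln(0.26)/√(π²+ln²(0.26)) = 0.3941.
Characteristic equation s² + 5.7s + 1.9K_p = 0 gives ζ = 5.7/(2√(1.9K_p)).
Setting ζ = 0.3941: √(1.9K_p) = 5.7/(2·0.3941) = 7.232, so K_p = 52.3/1.9 = 27.5.

K_p = 27.5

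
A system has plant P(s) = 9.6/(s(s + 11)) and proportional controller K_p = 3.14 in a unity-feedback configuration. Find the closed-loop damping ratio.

ζ = 1

The closed-loop denominator is s(s+11) + 3.14·9.6 = s² + 11s + 30.14.
Matching s² + 2ζω_n s + ω_n²: ω_n = √30.14 = 5.49 rad/s and 2ζω_n = 11, so ζ = 11/(2·5.49) = 1.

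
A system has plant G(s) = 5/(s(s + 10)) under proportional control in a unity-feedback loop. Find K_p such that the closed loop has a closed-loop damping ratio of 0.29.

K_p = 59.5

Closed-loop characteristic equation: s² + 10s + K_p·5 = 0.
So ω_n = √(5K_p) and 2ζω_n = 10, giving ζ = 10/(2√(5K_p)).
Setting ζ = 0.29: √(5K_p) = 10/(2·0.29) = 17.24, so K_p = 297.3/5 = 59.5.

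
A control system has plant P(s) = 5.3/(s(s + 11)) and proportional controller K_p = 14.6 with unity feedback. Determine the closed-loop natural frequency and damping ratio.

ω_n = 8.8 rad/s, ζ = 0.625

The closed-loop denominator is s(s+11) + 14.6·5.3 = s² + 11s + 77.38.
So ω_n² = 77.38 ⇒ ω_n = 8.797 rad/s, and ζ = 11/(2ω_n) = 0.625.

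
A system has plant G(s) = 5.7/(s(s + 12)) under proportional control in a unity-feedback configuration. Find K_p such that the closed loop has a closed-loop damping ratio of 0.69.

Closed-loop characteristic equation: s² + 12s + K_p·5.7 = 0.
So ω_n = √(5.7K_p) and 2ζω_n = 12, giving ζ = 12/(2√(5.7K_p)).
Setting ζ = 0.69: √(5.7K_p) = 12/(2·0.69) = 8.696, so K_p = 75.61/5.7 = 13.3.

K_p = 13.3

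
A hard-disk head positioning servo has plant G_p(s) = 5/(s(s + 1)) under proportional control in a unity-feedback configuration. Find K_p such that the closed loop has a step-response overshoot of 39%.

From %OS = 100·exp(−πζ/√(1−ζ²)) = 39%, ζ = −ln(0.39)/√(π²+ln²(0.39)) = 0.2871.
Characteristic equation s² + 1s + 5K_p = 0 gives ζ = 1/(2√(5K_p)).
Setting ζ = 0.2871: √(5K_p) = 1/(2·0.2871) = 1.742, so K_p = 3.033/5 = 0.607.

K_p = 0.607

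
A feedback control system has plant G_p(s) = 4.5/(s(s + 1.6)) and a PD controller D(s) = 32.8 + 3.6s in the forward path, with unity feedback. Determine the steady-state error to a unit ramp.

0.0108

The loop has one pole at the origin (type 1). Velocity error constant K_v = lim_{s→0} s·D(s)G_p(s) = 32.8·4.5/1.6 = 92.25.
Steady-state error to a unit ramp: e_ss = 1/K_v = 0.0108.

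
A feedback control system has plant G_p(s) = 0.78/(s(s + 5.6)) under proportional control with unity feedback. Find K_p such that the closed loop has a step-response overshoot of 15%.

K_p = 37.6

From %OS = 100·exp(−πζ/√(1−ζ²)) = 15%, ζ = −ln(0.15)/√(π²+ln²(0.15)) = 0.5169.
Characteristic equation s² + 5.6s + 0.78K_p = 0 gives ζ = 5.6/(2√(0.78K_p)).
Setting ζ = 0.5169: √(0.78K_p) = 5.6/(2·0.5169) = 5.417, so K_p = 29.34/0.78 = 37.6.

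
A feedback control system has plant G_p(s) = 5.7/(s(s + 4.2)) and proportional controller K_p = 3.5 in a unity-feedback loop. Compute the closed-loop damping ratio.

ζ = 0.47

With unity feedback the closed-loop characteristic equation is s² + 4.2s + 3.5·5.7 = s² + 4.2s + 19.95 = 0.
Matching s² + 2ζω_n s + ω_n²: ω_n = √19.95 = 4.467 rad/s and 2ζω_n = 4.2, so ζ = 4.2/(2·4.467) = 0.47.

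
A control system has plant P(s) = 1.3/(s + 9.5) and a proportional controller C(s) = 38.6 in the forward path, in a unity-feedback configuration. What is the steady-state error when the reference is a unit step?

0.159

The loop is type 0. Static position error constant K_pos = C(0)·P(0) = 38.6·0.1368 = 5.282.
Steady-state error to a unit step: e_ss = 1/(1+K_pos) = 1/6.282 = 0.159.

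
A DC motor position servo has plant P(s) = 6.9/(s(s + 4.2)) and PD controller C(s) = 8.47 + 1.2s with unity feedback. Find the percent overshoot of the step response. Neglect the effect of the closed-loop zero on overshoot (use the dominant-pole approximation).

1.18%

Forward path: (8.47 + 1.2s)·6.9/(s(s+4.2)). The closed-loop characteristic equation is s² + (4.2 + 6.9·1.2)s + 6.9·8.47 = 0.
That is s² + 12.48s + 58.44 = 0, so ω_n = 7.645 rad/s and ζ = 12.48/(2·7.645) = 0.8162.
%OS = 100·exp(−πζ/√(1−ζ²)) = 1.18%.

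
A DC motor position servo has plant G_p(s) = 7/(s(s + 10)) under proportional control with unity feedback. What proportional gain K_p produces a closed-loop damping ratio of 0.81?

Closed-loop characteristic equation: s² + 10s + K_p·7 = 0.
So ω_n = √(7K_p) and 2ζω_n = 10, giving ζ = 10/(2√(7K_p)).
Setting ζ = 0.81: √(7K_p) = 10/(2·0.81) = 6.173, so K_p = 38.1/7 = 5.44.

K_p = 5.44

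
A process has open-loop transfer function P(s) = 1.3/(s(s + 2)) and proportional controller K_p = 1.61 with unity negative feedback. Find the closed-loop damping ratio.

ζ = 0.691

The closed-loop denominator is s(s+2) + 1.61·1.3 = s² + 2s + 2.093.
So ω_n² = 2.093 ⇒ ω_n = 1.447 rad/s, and ζ = 2/(2ω_n) = 0.691.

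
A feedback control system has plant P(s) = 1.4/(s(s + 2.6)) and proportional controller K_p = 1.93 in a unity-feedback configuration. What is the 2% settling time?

From 1 + K_pP(s) = 0: s² + 2.6s + 2.702 = 0 ⇒ ω_n = 1.644, ζ = 0.7909.
2% settling time T_s ≈ 4/(ζω_n) = 4/1.3 = 3.08 s.

T_s ≈ 3.08 s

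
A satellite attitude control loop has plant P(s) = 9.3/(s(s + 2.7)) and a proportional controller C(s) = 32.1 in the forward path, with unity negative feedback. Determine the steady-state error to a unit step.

0

The open loop C(s)P(s) has a pole at the origin (type 1), so the static position error constant is infinite and e_ss = 1/(1+∞) = 0.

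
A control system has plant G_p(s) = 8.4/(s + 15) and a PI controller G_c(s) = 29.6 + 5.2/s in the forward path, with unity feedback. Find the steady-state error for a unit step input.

0

The open loop G_c(s)G_p(s) has a pole at the origin (type 1), so the static position error constant is infinite and e_ss = 1/(1+∞) = 0.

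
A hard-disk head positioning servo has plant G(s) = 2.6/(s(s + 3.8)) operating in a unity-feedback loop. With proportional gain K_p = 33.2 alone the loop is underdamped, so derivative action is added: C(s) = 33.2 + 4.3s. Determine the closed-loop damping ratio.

Forward path: (33.2 + 4.3s)·2.6/(s(s+3.8)). The closed-loop characteristic equation is s² + (3.8 + 2.6·4.3)s + 2.6·33.2 = 0.
That is s² + 14.98s + 86.32 = 0, so ω_n = 9.291 rad/s and ζ = 14.98/(2·9.291) = 0.8062.

ζ = 0.806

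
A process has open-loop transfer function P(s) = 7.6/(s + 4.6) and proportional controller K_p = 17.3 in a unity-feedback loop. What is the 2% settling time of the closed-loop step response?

T_s ≈ 0.0294 s

Closed-loop transfer function: T(s) = K_p·P(s)/(1 + K_p·P(s)) = 131.5/(s + 4.6 + 131.5) = 131.5/(s + 136.1).
Time constant τ = 1/136.1 = 0.007349 s, so the 2% settling time is about 4τ = 0.0294 s.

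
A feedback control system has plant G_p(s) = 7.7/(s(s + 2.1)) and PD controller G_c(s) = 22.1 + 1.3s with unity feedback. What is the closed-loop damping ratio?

Forward path: (22.1 + 1.3s)·7.7/(s(s+2.1)). The closed-loop characteristic equation is s² + (2.1 + 7.7·1.3)s + 7.7·22.1 = 0.
That is s² + 12.11s + 170.2 = 0, so ω_n = 13.04 rad/s and ζ = 12.11/(2·13.04) = 0.4642.

ζ = 0.464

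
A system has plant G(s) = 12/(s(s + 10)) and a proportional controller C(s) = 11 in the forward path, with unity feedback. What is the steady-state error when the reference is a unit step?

0

The open loop C(s)G(s) has a pole at the origin (type 1), so the static position error constant is infinite and e_ss = 1/(1+∞) = 0.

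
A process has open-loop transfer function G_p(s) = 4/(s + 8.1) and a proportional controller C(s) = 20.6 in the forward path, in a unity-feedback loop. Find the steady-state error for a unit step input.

0.0895

The loop is type 0. Static position error constant K_pos = C(0)·G_p(0) = 20.6·0.4938 = 10.17.
Steady-state error to a unit step: e_ss = 1/(1+K_pos) = 1/11.17 = 0.0895.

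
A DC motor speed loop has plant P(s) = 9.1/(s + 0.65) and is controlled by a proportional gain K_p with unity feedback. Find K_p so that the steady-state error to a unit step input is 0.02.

Steady-state error for a unit step on this type-0 loop is 1/(1 + K_p·P(0)).
P(0) = 14. Require 1/(1 + K_p·14) = 0.02, so 1 + 14·K_p = 50.
K_p = (50 − 1)/14 = 3.5.

K_p = 3.5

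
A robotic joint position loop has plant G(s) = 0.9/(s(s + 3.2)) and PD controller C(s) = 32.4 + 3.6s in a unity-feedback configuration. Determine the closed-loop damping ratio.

ζ = 0.596

Forward path: (32.4 + 3.6s)·0.9/(s(s+3.2)). The closed-loop characteristic equation is s² + (3.2 + 0.9·3.6)s + 0.9·32.4 = 0.
That is s² + 6.44s + 29.16 = 0, so ω_n = 5.4 rad/s and ζ = 6.44/(2·5.4) = 0.5963.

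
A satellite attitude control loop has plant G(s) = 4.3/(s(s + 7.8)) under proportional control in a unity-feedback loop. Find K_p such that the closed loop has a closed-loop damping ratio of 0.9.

Closed-loop characteristic equation: s² + 7.8s + K_p·4.3 = 0.
So ω_n = √(4.3K_p) and 2ζω_n = 7.8, giving ζ = 7.8/(2√(4.3K_p)).
Setting ζ = 0.9: √(4.3K_p) = 7.8/(2·0.9) = 4.333, so K_p = 18.78/4.3 = 4.37.

K_p = 4.37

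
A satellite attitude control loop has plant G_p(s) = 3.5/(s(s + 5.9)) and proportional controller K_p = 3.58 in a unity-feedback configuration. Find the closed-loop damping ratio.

ζ = 0.833

1 + K_p·G_p(s) = 0 gives s² + 5.9s + 12.53 = 0.
Matching s² + 2ζω_n s + ω_n²: ω_n = √12.53 = 3.54 rad/s and 2ζω_n = 5.9, so ζ = 5.9/(2·3.54) = 0.833.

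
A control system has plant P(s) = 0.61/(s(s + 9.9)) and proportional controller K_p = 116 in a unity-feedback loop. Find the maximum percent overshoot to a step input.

10.2%

The closed-loop denominator s² + 9.9s + 70.76 gives ω_n = √70.76 = 8.412 and ζ = 9.9/(2ω_n) = 0.5885.
%OS = 100·exp(−πζ/√(1−ζ²)) = 100·exp(−π·0.5885/√0.6537) = 10.2%.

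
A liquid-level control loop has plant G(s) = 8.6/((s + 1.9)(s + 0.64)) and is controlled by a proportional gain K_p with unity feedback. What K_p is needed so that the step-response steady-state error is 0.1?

The loop is type 0, so e_ss(step) = 1/(1 + K_pos) with K_pos = K_p·G(0).
G(0) = 7.072. Require 1/(1 + K_p·7.072) = 0.1, so 1 + 7.072·K_p = 10.
K_p = (10 − 1)/7.072 = 1.27.

K_p = 1.27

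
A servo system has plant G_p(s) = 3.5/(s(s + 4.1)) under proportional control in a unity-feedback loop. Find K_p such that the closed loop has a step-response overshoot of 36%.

K_p = 12.6

From %OS = 100·exp(−πζ/√(1−ζ²)) = 36%, ζ = −ln(0.36)/√(π²+ln²(0.36)) = 0.3093.
Characteristic equation s² + 4.1s + 3.5K_p = 0 gives ζ = 4.1/(2√(3.5K_p)).
Setting ζ = 0.3093: √(3.5K_p) = 4.1/(2·0.3093) = 6.629, so K_p = 43.94/3.5 = 12.6.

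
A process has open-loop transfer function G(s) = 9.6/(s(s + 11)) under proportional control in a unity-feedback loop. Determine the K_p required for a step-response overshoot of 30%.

K_p = 24.6

From %OS = 100·exp(−πζ/√(1−ζ²)) = 30%, ζ = −ln(0.3)/√(π²+ln²(0.3)) = 0.3579.
Characteristic equation s² + 11s + 9.6K_p = 0 gives ζ = 11/(2√(9.6K_p)).
Setting ζ = 0.3579: √(9.6K_p) = 11/(2·0.3579) = 15.37, so K_p = 236.2/9.6 = 24.6.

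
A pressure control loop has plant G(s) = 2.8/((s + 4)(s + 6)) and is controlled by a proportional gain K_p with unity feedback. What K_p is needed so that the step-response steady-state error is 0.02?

Steady-state error for a unit step on this type-0 loop is 1/(1 + K_p·G(0)).
G(0) = 0.1167. Require 1/(1 + K_p·0.1167) = 0.02, so 1 + 0.1167·K_p = 50.
K_p = (50 − 1)/0.1167 = 420.

K_p = 420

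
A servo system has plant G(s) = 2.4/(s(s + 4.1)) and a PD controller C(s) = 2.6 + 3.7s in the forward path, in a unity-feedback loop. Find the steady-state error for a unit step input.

The open loop C(s)G(s) has a pole at the origin (type 1), so the static position error constant is infinite and e_ss = 1/(1+∞) = 0.

0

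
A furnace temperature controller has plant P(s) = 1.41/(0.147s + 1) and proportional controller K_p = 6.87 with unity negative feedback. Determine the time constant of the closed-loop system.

τ = 0.0138 s

Closed loop: T(s) = K_p·P/(1+K_p·P) = 9.687/(0.147s + 1 + 9.687), with pole at s = −(1 + 9.687)/0.147 = −72.7.
Closed-loop time constant τ = 1/72.7 = 0.0138 s.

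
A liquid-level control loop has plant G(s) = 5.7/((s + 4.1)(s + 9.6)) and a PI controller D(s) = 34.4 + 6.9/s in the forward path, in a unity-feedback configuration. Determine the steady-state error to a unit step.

The open loop D(s)G(s) has a pole at the origin (type 1), so the static position error constant is infinite and e_ss = 1/(1+∞) = 0.

0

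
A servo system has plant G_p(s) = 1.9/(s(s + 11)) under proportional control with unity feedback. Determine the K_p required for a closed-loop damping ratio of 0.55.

Closed-loop characteristic equation: s² + 11s + K_p·1.9 = 0.
So ω_n = √(1.9K_p) and 2ζω_n = 11, giving ζ = 11/(2√(1.9K_p)).
Setting ζ = 0.55: √(1.9K_p) = 11/(2·0.55) = 10, so K_p = 100/1.9 = 52.6.

K_p = 52.6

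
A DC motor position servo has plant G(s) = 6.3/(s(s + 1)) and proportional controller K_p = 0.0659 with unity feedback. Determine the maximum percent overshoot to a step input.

The closed-loop denominator s² + 1s + 0.4152 gives ω_n = √0.4152 = 0.6443 and ζ = 1/(2ω_n) = 0.776.
%OS = 100·exp(−πζ/√(1−ζ²)) = 100·exp(−π·0.776/√0.3978) = 2.1%.

2.1%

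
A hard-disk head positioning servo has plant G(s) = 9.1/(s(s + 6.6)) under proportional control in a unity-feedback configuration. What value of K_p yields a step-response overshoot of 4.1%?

From %OS = 100·exp(−πζ/√(1−ζ²)) = 4.1%, ζ = −ln(0.041)/√(π²+ln²(0.041)) = 0.713.
Characteristic equation s² + 6.6s + 9.1K_p = 0 gives ζ = 6.6/(2√(9.1K_p)).
Setting ζ = 0.713: √(9.1K_p) = 6.6/(2·0.713) = 4.629, so K_p = 21.42/9.1 = 2.35.

K_p = 2.35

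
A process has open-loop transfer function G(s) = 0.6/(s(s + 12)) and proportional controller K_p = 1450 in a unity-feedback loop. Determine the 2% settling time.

The closed-loop denominator s² + 12s + 870 gives ω_n = √870 = 29.5 and ζ = 12/(2ω_n) = 0.2034.
2% settling time T_s ≈ 4/(ζω_n) = 4/6 = 0.667 s.

T_s ≈ 0.667 s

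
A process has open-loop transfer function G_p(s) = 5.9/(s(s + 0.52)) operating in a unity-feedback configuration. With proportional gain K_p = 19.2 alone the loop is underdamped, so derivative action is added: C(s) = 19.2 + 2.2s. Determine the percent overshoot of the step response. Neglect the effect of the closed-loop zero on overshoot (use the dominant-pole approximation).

7.6%

Forward path: (19.2 + 2.2s)·5.9/(s(s+0.52)). The closed-loop characteristic equation is s² + (0.52 + 5.9·2.2)s + 5.9·19.2 = 0.
That is s² + 13.5s + 113.3 = 0, so ω_n = 10.64 rad/s and ζ = 13.5/(2·10.64) = 0.6342.
%OS = 100·exp(−πζ/√(1−ζ²)) = 7.6%.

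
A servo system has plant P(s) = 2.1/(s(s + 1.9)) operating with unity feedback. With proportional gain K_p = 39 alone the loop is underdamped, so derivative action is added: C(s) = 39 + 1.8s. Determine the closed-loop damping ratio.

Forward path: (39 + 1.8s)·2.1/(s(s+1.9)). The closed-loop characteristic equation is s² + (1.9 + 2.1·1.8)s + 2.1·39 = 0.
That is s² + 5.68s + 81.9 = 0, so ω_n = 9.05 rad/s and ζ = 5.68/(2·9.05) = 0.3138.

ζ = 0.314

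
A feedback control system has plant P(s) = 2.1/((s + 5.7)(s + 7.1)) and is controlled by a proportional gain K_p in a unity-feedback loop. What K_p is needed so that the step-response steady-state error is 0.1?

The loop is type 0, so e_ss(step) = 1/(1 + K_pos) with K_pos = K_p·P(0).
P(0) = 0.05189. Require 1/(1 + K_p·0.05189) = 0.1, so 1 + 0.05189·K_p = 10.
K_p = (10 − 1)/0.05189 = 173.

K_p = 173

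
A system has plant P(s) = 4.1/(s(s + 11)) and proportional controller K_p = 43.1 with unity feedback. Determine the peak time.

Closed-loop characteristic equation: s² + 11s + 176.7 = 0, so ω_n = 13.29 rad/s and ζ = 11/(2·13.29) = 0.4137.
Damped frequency ω_d = ω_n√(1−ζ²) = 12.1 rad/s, so peak time T_p = π/ω_d = 0.26 s.

T_p = 0.26 s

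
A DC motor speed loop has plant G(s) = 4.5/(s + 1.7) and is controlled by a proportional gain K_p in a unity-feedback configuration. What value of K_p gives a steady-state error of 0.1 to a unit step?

For a type-0 loop with proportional control, e_ss = 1/(1 + K_p·G(0)).
G(0) = 2.647. Require 1/(1 + K_p·2.647) = 0.1, so 1 + 2.647·K_p = 10.
K_p = (10 − 1)/2.647 = 3.4.

K_p = 3.4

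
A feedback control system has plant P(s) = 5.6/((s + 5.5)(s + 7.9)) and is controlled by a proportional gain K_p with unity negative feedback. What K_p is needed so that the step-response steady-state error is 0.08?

K_p = 89.2

The loop is type 0, so e_ss(step) = 1/(1 + K_pos) with K_pos = K_p·P(0).
P(0) = 0.1289. Require 1/(1 + K_p·0.1289) = 0.08, so 1 + 0.1289·K_p = 12.5.
K_p = (12.5 − 1)/0.1289 = 89.2.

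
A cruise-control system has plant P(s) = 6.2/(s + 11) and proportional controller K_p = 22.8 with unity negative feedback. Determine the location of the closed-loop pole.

s = -152.4

Closed-loop transfer function: T(s) = K_p·P(s)/(1 + K_p·P(s)) = 141.4/(s + 11 + 141.4) = 141.4/(s + 152.4).
The closed-loop pole is at s = −152.4.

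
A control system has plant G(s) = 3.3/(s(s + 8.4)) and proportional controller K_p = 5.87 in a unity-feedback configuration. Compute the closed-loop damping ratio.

ζ = 0.954

With unity feedback the closed-loop characteristic equation is s² + 8.4s + 5.87·3.3 = s² + 8.4s + 19.37 = 0.
So ω_n² = 19.37 ⇒ ω_n = 4.401 rad/s, and ζ = 8.4/(2ω_n) = 0.954.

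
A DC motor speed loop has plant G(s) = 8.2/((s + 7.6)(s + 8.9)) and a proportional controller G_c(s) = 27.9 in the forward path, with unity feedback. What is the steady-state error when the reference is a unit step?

0.228

The loop is type 0. Static position error constant K_pos = G_c(0)·G(0) = 27.9·0.1212 = 3.382.
Steady-state error to a unit step: e_ss = 1/(1+K_pos) = 1/4.382 = 0.228.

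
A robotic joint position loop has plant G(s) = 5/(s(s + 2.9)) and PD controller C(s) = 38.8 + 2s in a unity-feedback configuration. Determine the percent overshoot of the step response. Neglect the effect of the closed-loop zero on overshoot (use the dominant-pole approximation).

Forward path: (38.8 + 2s)·5/(s(s+2.9)). The closed-loop characteristic equation is s² + (2.9 + 5·2)s + 5·38.8 = 0.
That is s² + 12.9s + 194 = 0, so ω_n = 13.93 rad/s and ζ = 12.9/(2·13.93) = 0.4631.
%OS = 100·exp(−πζ/√(1−ζ²)) = 19.4%.

19.4%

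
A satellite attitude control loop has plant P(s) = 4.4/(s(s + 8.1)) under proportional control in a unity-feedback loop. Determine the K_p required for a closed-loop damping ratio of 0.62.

Closed-loop characteristic equation: s² + 8.1s + K_p·4.4 = 0.
So ω_n = √(4.4K_p) and 2ζω_n = 8.1, giving ζ = 8.1/(2√(4.4K_p)).
Setting ζ = 0.62: √(4.4K_p) = 8.1/(2·0.62) = 6.532, so K_p = 42.67/4.4 = 9.7.

K_p = 9.7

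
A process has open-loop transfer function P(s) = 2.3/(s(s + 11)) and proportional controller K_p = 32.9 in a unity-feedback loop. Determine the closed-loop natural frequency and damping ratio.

ω_n = 8.7 rad/s, ζ = 0.632

The closed-loop denominator is s(s+11) + 32.9·2.3 = s² + 11s + 75.67.
Matching s² + 2ζω_n s + ω_n²: ω_n = √75.67 = 8.699 rad/s and 2ζω_n = 11, so ζ = 11/(2·8.699) = 0.632.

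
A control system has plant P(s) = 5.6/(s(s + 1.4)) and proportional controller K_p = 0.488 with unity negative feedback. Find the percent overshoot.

The closed-loop denominator s² + 1.4s + 2.733 gives ω_n = √2.733 = 1.653 and ζ = 1.4/(2ω_n) = 0.4234.
%OS = 100·exp(−πζ/√(1−ζ²)) = 100·exp(−π·0.4234/√0.8207) = 23%.

23%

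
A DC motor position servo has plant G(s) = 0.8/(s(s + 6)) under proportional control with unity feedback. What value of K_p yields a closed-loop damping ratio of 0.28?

Closed-loop characteristic equation: s² + 6s + K_p·0.8 = 0.
So ω_n = √(0.8K_p) and 2ζω_n = 6, giving ζ = 6/(2√(0.8K_p)).
Setting ζ = 0.28: √(0.8K_p) = 6/(2·0.28) = 10.71, so K_p = 114.8/0.8 = 143.

K_p = 143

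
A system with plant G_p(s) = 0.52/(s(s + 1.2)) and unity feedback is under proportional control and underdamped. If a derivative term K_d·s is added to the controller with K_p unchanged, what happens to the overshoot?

The derivative term adds K·K_d to the s-coefficient of the characteristic equation, raising 2ζω_n while ω_n is unchanged; ζ increases, so overshoot decreases.

decrease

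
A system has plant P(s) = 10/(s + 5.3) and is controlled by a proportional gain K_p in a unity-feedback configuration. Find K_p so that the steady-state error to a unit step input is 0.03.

K_p = 17.1

The loop is type 0, so e_ss(step) = 1/(1 + K_pos) with K_pos = K_p·P(0).
P(0) = 1.887. Require 1/(1 + K_p·1.887) = 0.03, so 1 + 1.887·K_p = 33.33.
K_p = (33.33 − 1)/1.887 = 17.1.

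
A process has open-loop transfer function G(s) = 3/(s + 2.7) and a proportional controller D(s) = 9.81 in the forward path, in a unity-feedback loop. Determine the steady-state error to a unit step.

The loop is type 0. Static position error constant K_pos = D(0)·G(0) = 9.81·1.111 = 10.9.
Steady-state error to a unit step: e_ss = 1/(1+K_pos) = 1/11.9 = 0.084.

0.084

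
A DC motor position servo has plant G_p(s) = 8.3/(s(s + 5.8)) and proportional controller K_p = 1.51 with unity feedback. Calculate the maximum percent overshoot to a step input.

1.13%

The closed-loop denominator s² + 5.8s + 12.53 gives ω_n = √12.53 = 3.54 and ζ = 5.8/(2ω_n) = 0.8192.
%OS = 100·exp(−πζ/√(1−ζ²)) = 100·exp(−π·0.8192/√0.329) = 1.13%.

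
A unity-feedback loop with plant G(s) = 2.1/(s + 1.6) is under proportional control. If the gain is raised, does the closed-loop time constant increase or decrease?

decrease

Closed-loop pole is at s = −(1.6+K_p·2.1); larger K_p moves it further left, so τ = 1/(1.6+K_p·2.1) decreases.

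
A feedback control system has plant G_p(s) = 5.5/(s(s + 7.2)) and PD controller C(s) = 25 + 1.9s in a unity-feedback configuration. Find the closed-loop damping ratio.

ζ = 0.753

Forward path: (25 + 1.9s)·5.5/(s(s+7.2)). The closed-loop characteristic equation is s² + (7.2 + 5.5·1.9)s + 5.5·25 = 0.
That is s² + 17.65s + 137.5 = 0, so ω_n = 11.73 rad/s and ζ = 17.65/(2·11.73) = 0.7526.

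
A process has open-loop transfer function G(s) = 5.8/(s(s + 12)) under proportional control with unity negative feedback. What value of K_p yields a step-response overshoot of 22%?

K_p = 32.9

From %OS = 100·exp(−πζ/√(1−ζ²)) = 22%, ζ = −ln(0.22)/√(π²+ln²(0.22)) = 0.4342.
Characteristic equation s² + 12s + 5.8K_p = 0 gives ζ = 12/(2√(5.8K_p)).
Setting ζ = 0.4342: √(5.8K_p) = 12/(2·0.4342) = 13.82, so K_p = 191/5.8 = 32.9.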